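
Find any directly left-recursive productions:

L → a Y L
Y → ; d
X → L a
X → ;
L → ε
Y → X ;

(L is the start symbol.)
L → a Y L: starts with a
Y → ; d: starts with ';'
X → L a: starts with L
X → ;: starts with ';'
L → ε: starts with ε
Y → X ;: starts with X

No direct left recursion found.

Answer: No direct left recursion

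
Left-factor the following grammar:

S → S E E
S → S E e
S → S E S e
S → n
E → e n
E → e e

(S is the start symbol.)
S → S E S'
S' → E
S' → e
S' → S e
S → n
E → e E'
E' → n
E' → e

Left-factoring transforms A → αβ₁ | αβ₂ into A → αA' and A' → β₁ | β₂
(α is the longest common prefix among the alternatives). Repeat until
no nonterminal has two alternatives with a common prefix.

Round 1: S has alternatives sharing prefix 'S E'. Introduce S': S → S E S'
  Add: S' → E
  Add: S' → e
  Add: S' → S e

Round 2: E has alternatives sharing prefix 'e'. Introduce E': E → e E'
  Add: E' → n
  Add: E' → e

No remaining common prefixes — done.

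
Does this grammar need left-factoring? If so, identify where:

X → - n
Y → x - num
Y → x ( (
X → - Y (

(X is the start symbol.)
Left-factoring is needed when two productions for the same non-terminal
share a common prefix on the right-hand side.

Productions for X:
  X → - n
  X → - Y (
Productions for Y:
  Y → x - num
  Y → x ( (

Found common prefix '-' in productions for X
Found common prefix 'x' in productions for Y

Answer: Yes, X has productions with common prefix '-'; Y has productions with common prefix 'x'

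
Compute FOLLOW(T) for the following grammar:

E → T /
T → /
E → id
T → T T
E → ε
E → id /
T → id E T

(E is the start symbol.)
To compute FOLLOW(T), find every occurrence of T on a right-hand side N → α T β: add FIRST(β) \ {ε}, and if β is empty or nullable also add FOLLOW(N). Iterate to a fixed point.

In E → T /: T is followed by '/', add FIRST('/') \ {ε} = { '/' }
In T → T T: T is followed by T, add FIRST(T) \ {ε} = { '/', 'id' }
In T → T T: T is at the end; this adds FOLLOW(T) to itself — nothing new
In T → id E T: T is at the end; this adds FOLLOW(T) to itself — nothing new

Taking the union: FOLLOW(T) = { '/', 'id' }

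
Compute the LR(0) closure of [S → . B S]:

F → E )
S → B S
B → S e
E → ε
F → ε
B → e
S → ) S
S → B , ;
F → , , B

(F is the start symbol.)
Start with: [S → . B S]
  [S → . B S] has the dot before B: add [B → . S e], [B → . e]
  [B → . S e] has the dot before S: add [S → . ) S], [S → . B , ;]
No further items can be added.

CLOSURE = { [B → . S e], [B → . e], [S → . ) S], [S → . B , ;], [S → . B S] }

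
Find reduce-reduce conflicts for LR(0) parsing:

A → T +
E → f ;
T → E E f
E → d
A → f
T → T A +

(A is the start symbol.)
A reduce-reduce conflict occurs when an LR(0) state has two complete items [A → α .] and [B → β .] — both call for a reduction, and with no lookahead the parser cannot choose between them.

Augment with A' → A and build the canonical LR(0) collection (I0 = CLOSURE({[A' → . A]}), then GOTO on every symbol after a dot until no new states appear). It has 13 states:
  I0: { [A → . T +], [A → . f], [A' → . A], [E → . d], [E → . f ;], [T → . E E f], [T → . T A +] }  — shift
  I1: { [A' → A .] }  — accept
  I2: { [E → . d], [E → . f ;], [T → E . E f] }  — shift
  I3: { [A → . T +], [A → . f], [A → T . +], [E → . d], [E → . f ;], [T → . E E f], [T → . T A +], [T → T . A +] }  — shift
  I4: { [E → d .] }  — reduce
  I5: { [A → f .], [E → f . ;] }  — shift, reduce
  I6: { [E → f ; .] }  — reduce
  I7: { [A → T + .] }  — reduce
  I8: { [T → T A . +] }  — shift
  I9: { [T → T A + .] }  — reduce
  I10: { [T → E E . f] }  — shift
  I11: { [E → f . ;] }  — shift
  I12: { [T → E E f .] }  — reduce

No state contains more than one complete item.

Answer: No reduce-reduce conflicts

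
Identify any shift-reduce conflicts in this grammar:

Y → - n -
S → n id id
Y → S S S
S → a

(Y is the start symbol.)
No shift-reduce conflicts

A shift-reduce conflict occurs when an LR(0) state has both:
  - a complete (reduce) item [A → α .] (dot at the end), and
  - a shift item [B → β . c γ] (dot before a terminal).

Augment with Y' → Y and build the canonical LR(0) collection (I0 = CLOSURE({[Y' → . Y]}), then GOTO on every symbol after a dot until no new states appear). It has 12 states:
  I0: { [S → . a], [S → . n id id], [Y → . - n -], [Y → . S S S], [Y' → . Y] }  — shift
  I1: { [Y → - . n -] }  — shift
  I2: { [S → . a], [S → . n id id], [Y → S . S S] }  — shift
  I3: { [Y' → Y .] }  — accept
  I4: { [S → a .] }  — reduce
  I5: { [S → n . id id] }  — shift
  I6: { [S → n id . id] }  — shift
  I7: { [S → n id id .] }  — reduce
  I8: { [S → . a], [S → . n id id], [Y → S S . S] }  — shift
  I9: { [Y → S S S .] }  — reduce
  I10: { [Y → - n . -] }  — shift
  I11: { [Y → - n - .] }  — reduce

No state contains both a complete item and a shift item.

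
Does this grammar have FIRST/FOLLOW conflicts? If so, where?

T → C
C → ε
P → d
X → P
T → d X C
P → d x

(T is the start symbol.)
Nullable non-terminals: C, T.
FIRST sets used below: FIRST(C) = { ε }
C has a nullable alternative but only one production, so nothing to check.

T: nullable alternative(s) T → C; FOLLOW(T) = { $ }
  T → C: FIRST \ {ε} = { } — this is the only nullable alternative, skip
  T → d X C: FIRST \ {ε} = { 'd' } — disjoint from FOLLOW(T)

P, X have no nullable alternative, so no FIRST/FOLLOW check is needed there.

No FIRST/FOLLOW conflicts found.

Answer: No FIRST/FOLLOW conflicts.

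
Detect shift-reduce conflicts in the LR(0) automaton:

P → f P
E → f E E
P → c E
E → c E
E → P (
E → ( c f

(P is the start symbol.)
A shift-reduce conflict occurs when an LR(0) state has both:
  - a complete (reduce) item [A → α .] (dot at the end), and
  - a shift item [B → β . c γ] (dot before a terminal).

Augment with P' → P and build the canonical LR(0) collection (I0 = CLOSURE({[P' → . P]}), then GOTO on every symbol after a dot until no new states appear). It has 17 states:
  I0: { [P → . c E], [P → . f P], [P' → . P] }  — shift
  I1: { [P' → P .] }  — accept
  I2: { [E → . ( c f], [E → . P (], [E → . c E], [E → . f E E], [P → . c E], [P → . f P], [P → c . E] }  — shift
  I3: { [P → . c E], [P → . f P], [P → f . P] }  — shift
  I4: { [P → f P .] }  — reduce
  I5: { [E → ( . c f] }  — shift
  I6: { [P → c E .] }  — reduce
  I7: { [E → P . (] }  — shift
  I8: { [E → . ( c f], [E → . P (], [E → . c E], [E → . f E E], [E → c . E], [P → . c E], [P → . f P], [P → c . E] }  — shift
  I9: { [E → . ( c f], [E → . P (], [E → . c E], [E → . f E E], [E → f . E E], [P → . c E], [P → . f P], [P → f . P] }  — shift
  I10: { [E → . ( c f], [E → . P (], [E → . c E], [E → . f E E], [E → f E . E], [P → . c E], [P → . f P] }  — shift
  I11: { [E → P . (], [P → f P .] }  — shift, reduce
  I12: { [E → P ( .] }  — reduce
  I13: { [E → f E E .] }  — reduce
  I14: { [E → c E .], [P → c E .] }  — 2 reduces
  I15: { [E → ( c . f] }  — shift
  I16: { [E → ( c f .] }  — reduce

I11 contains reduce item [P → f P .] and shift item [E → P . (] — shift-reduce conflict.

Answer: Yes — I11: [P → f P .] vs [E → P . (]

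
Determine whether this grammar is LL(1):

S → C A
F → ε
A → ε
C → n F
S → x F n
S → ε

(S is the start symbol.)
A grammar is LL(1) if for each non-terminal N with multiple productions, the predict sets of those productions are pairwise disjoint, where PREDICT(N → α) = (FIRST(α) \ {ε}) ∪ (FOLLOW(N) if α ⇒* ε).

Relevant sets:
  FIRST(C) = { 'n' }
  FOLLOW(S) = { $ }

For S:
  PREDICT(S → C A) = { 'n' }
  PREDICT(S → x F n) = { 'x' }
  PREDICT(S → ε) = { $ }
F, A, C have a single production, so nothing to check there.

All predict sets are disjoint. The grammar IS LL(1).

Answer: Yes, the grammar is LL(1).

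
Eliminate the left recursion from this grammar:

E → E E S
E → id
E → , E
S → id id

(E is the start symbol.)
E → id E'
E → , E E'
E' → E S E'
E' → ε
S → id id

E is directly left-recursive. The standard transformation for
  A → A α₁ | ... | A α_m | β₁ | ... | β_n
is
  A  → β₁ A' | ... | β_n A'
  A' → α₁ A' | ... | α_m A' | ε

E → id becomes E → id E'
E → , E becomes E → , E E'
E → E E S becomes E' → E S E'
Add E' → ε

Productions for other non-terminals are unchanged:
  S → id id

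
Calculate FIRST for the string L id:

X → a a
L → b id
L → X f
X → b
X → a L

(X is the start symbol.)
{ 'a', 'b' }

FIRST sets of the non-terminals involved (from the grammar, by fixed-point iteration):
  FIRST(L) = { 'a', 'b' }

To compute FIRST(L id), process the symbols left to right:
Symbol L is a non-terminal. Add FIRST(L) \ {ε} = { 'a', 'b' }
L is not nullable (ε ∉ FIRST(L)), so stop here.
FIRST(L id) = { 'a', 'b' }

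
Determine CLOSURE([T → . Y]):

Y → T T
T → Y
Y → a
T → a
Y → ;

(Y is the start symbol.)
To compute CLOSURE, for each item [A → α.Bβ] where B is a non-terminal, add [B → .γ] for all productions B → γ; repeat for the newly added items until nothing changes.

Start with: [T → . Y]
  [T → . Y] has the dot before Y: add [Y → . T T], [Y → . a], [Y → . ;]
  [Y → . T T] has the dot before T: add [T → . a]
No further items can be added.

CLOSURE = { [T → . Y], [T → . a], [Y → . ;], [Y → . T T], [Y → . a] }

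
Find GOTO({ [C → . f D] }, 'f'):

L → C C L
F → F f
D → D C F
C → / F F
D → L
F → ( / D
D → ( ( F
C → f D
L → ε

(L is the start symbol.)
GOTO(I, 'f') = CLOSURE({ [A → αX.β] : [A → α.Xβ] ∈ I, X = 'f' })

Items with dot before 'f', with the dot advanced:
  [C → . f D] → [C → f . D]
Closure of the advanced items:
  [C → f . D] has the dot before D: add [D → . D C F], [D → . L], [D → . ( ( F]
  [D → . L] has the dot before L: add [L → . C C L], [L → .]
  [L → . C C L] has the dot before C: add [C → . / F F], [C → . f D]

GOTO = { [C → . / F F], [C → . f D], [C → f . D], [D → . ( ( F], [D → . D C F], [D → . L], [L → . C C L], [L → .] }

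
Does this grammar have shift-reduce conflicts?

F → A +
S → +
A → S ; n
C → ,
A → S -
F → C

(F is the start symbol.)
No shift-reduce conflicts

A shift-reduce conflict occurs when an LR(0) state has both:
  - a complete (reduce) item [A → α .] (dot at the end), and
  - a shift item [B → β . c γ] (dot before a terminal).

Augment with F' → F and build the canonical LR(0) collection (I0 = CLOSURE({[F' → . F]}), then GOTO on every symbol after a dot until no new states appear). It has 11 states:
  I0: { [A → . S -], [A → . S ; n], [C → . ,], [F → . A +], [F → . C], [F' → . F], [S → . +] }  — shift
  I1: { [S → + .] }  — reduce
  I2: { [C → , .] }  — reduce
  I3: { [F → A . +] }  — shift
  I4: { [F → C .] }  — reduce
  I5: { [F' → F .] }  — accept
  I6: { [A → S . -], [A → S . ; n] }  — shift
  I7: { [A → S - .] }  — reduce
  I8: { [A → S ; . n] }  — shift
  I9: { [A → S ; n .] }  — reduce
  I10: { [F → A + .] }  — reduce

No state contains both a complete item and a shift item.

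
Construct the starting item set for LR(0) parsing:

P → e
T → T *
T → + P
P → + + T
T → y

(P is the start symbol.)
First, augment the grammar with P' → P
I₀ = CLOSURE({ [P' → . P] }):
  [P' → . P] has the dot before P: add [P → . e], [P → . + + T]
No further items can be added.

I₀ = { [P → . + + T], [P → . e], [P' → . P] }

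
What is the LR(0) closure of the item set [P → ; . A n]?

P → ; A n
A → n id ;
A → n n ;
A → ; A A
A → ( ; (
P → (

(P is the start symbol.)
To compute CLOSURE, for each item [A → α.Bβ] where B is a non-terminal, add [B → .γ] for all productions B → γ; repeat for the newly added items until nothing changes.

Start with: [P → ; . A n]
  [P → ; . A n] has the dot before A: add [A → . n id ;], [A → . n n ;], [A → . ; A A], [A → . ( ; (]
No further items can be added.

CLOSURE = { [A → . ( ; (], [A → . ; A A], [A → . n id ;], [A → . n n ;], [P → ; . A n] }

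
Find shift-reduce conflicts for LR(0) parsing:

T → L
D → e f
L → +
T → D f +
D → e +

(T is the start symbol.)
No shift-reduce conflicts

Augment with T' → T and build the canonical LR(0) collection (I0 = CLOSURE({[T' → . T]}), then GOTO on every symbol after a dot until no new states appear). It has 10 states:
  I0: { [D → . e +], [D → . e f], [L → . +], [T → . D f +], [T → . L], [T' → . T] }  — shift
  I1: { [L → + .] }  — reduce
  I2: { [T → D . f +] }  — shift
  I3: { [T → L .] }  — reduce
  I4: { [T' → T .] }  — accept
  I5: { [D → e . +], [D → e . f] }  — shift
  I6: { [D → e + .] }  — reduce
  I7: { [D → e f .] }  — reduce
  I8: { [T → D f . +] }  — shift
  I9: { [T → D f + .] }  — reduce

No state contains both a complete item and a shift item.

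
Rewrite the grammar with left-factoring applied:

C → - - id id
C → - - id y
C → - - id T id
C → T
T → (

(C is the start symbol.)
Left-factoring transforms A → αβ₁ | αβ₂ into A → αA' and A' → β₁ | β₂
(α is the longest common prefix among the alternatives). Repeat until
no nonterminal has two alternatives with a common prefix.

Round 1: C has alternatives sharing prefix '- - id'. Introduce C': C → - - id C'
  Add: C' → id
  Add: C' → y
  Add: C' → T id

No remaining common prefixes — done.

Resulting grammar:
C → - - id C'
C' → id
C' → y
C' → T id
C → T
T → (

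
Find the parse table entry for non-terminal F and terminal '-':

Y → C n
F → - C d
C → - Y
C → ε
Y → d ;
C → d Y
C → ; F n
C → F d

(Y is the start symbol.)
F → - C d

To find M[F, '-'], we find productions for F where '-' is in the predict set (PREDICT(N → α) = (FIRST(α) \ {ε}) ∪ (FOLLOW(N) if α ⇒* ε)).

F → - C d: PREDICT = { '-' }
  '-' is in predict set, so this production goes in M[F, '-']

M[F, '-'] = F → - C d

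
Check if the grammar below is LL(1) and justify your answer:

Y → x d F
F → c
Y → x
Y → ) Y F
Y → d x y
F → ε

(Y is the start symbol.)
No. Predict set conflict for Y: { 'x' }

A grammar is LL(1) if for each non-terminal N with multiple productions, the predict sets of those productions are pairwise disjoint, where PREDICT(N → α) = (FIRST(α) \ {ε}) ∪ (FOLLOW(N) if α ⇒* ε).

Relevant sets:
  FOLLOW(F) = { $, 'c' }

For Y:
  PREDICT(Y → x d F) = { 'x' }
  PREDICT(Y → x) = { 'x' }
  PREDICT(Y → ')' Y F) = { ')' }
  PREDICT(Y → d x y) = { 'd' }
For F:
  PREDICT(F → c) = { 'c' }
  PREDICT(F → ε) = { $, 'c' }

Conflict found: Predict set conflict for Y: { 'x' }
The grammar is NOT LL(1).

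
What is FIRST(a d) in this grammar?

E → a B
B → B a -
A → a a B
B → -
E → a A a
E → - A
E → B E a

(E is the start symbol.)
{ 'a' }

To compute FIRST(a d), process the symbols left to right:
Symbol a is a terminal. Add 'a' and stop.
FIRST(a d) = { 'a' }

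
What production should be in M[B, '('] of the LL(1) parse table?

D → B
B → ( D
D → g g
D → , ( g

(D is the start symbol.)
To find M[B, '('], we find productions for B where '(' is in the predict set (PREDICT(N → α) = (FIRST(α) \ {ε}) ∪ (FOLLOW(N) if α ⇒* ε)).

B → ( D: PREDICT = { '(' }
  '(' is in predict set, so this production goes in M[B, '(']

M[B, '('] = B → ( D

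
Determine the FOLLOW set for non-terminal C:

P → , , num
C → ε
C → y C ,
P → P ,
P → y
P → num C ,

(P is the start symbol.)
{ ',' }

To compute FOLLOW(C), find every occurrence of C on a right-hand side N → α C β: add FIRST(β) \ {ε}, and if β is empty or nullable also add FOLLOW(N). Iterate to a fixed point.

In C → y C ,: C is followed by ',', add FIRST(',') \ {ε} = { ',' }
In P → num C ,: C is followed by ',', add FIRST(',') \ {ε} = { ',' }

Taking the union: FOLLOW(C) = { ',' }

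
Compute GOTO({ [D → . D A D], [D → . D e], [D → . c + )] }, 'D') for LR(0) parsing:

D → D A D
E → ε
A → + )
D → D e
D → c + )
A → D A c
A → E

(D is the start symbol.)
{ [A → . + )], [A → . D A c], [A → . E], [D → . D A D], [D → . D e], [D → . c + )], [D → D . A D], [D → D . e], [E → .] }

GOTO(I, 'D') = CLOSURE({ [A → αX.β] : [A → α.Xβ] ∈ I, X = 'D' })

Items with dot before 'D', with the dot advanced:
  [D → . D A D] → [D → D . A D]
  [D → . D e] → [D → D . e]
Closure of the advanced items:
  [D → D . A D] has the dot before A: add [A → . + )], [A → . D A c], [A → . E]
  [A → . D A c] has the dot before D: add [D → . D A D], [D → . D e], [D → . c + )]
  [A → . E] has the dot before E: add [E → .]

GOTO = { [A → . + )], [A → . D A c], [A → . E], [D → . D A D], [D → . D e], [D → . c + )], [D → D . A D], [D → D . e], [E → .] }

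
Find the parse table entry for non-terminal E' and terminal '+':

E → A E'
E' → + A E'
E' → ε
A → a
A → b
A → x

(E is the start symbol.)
E' → + A E'

To find M[E', '+'], we find productions for E' where '+' is in the predict set (PREDICT(N → α) = (FIRST(α) \ {ε}) ∪ (FOLLOW(N) if α ⇒* ε)).

Relevant sets:
  FOLLOW(E') = { $ }

E' → + A E': PREDICT = { '+' }
  '+' is in predict set, so this production goes in M[E', '+']
E' → ε: PREDICT = { $ }

M[E', '+'] = E' → + A E'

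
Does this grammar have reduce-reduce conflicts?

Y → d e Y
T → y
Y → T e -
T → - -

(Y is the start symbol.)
A reduce-reduce conflict occurs when an LR(0) state has two complete items [A → α .] and [B → β .] — both call for a reduction, and with no lookahead the parser cannot choose between them.

Augment with Y' → Y and build the canonical LR(0) collection (I0 = CLOSURE({[Y' → . Y]}), then GOTO on every symbol after a dot until no new states appear). It has 11 states:
  I0: { [T → . - -], [T → . y], [Y → . T e -], [Y → . d e Y], [Y' → . Y] }  — shift
  I1: { [T → - . -] }  — shift
  I2: { [Y → T . e -] }  — shift
  I3: { [Y' → Y .] }  — accept
  I4: { [Y → d . e Y] }  — shift
  I5: { [T → y .] }  — reduce
  I6: { [T → . - -], [T → . y], [Y → . T e -], [Y → . d e Y], [Y → d e . Y] }  — shift
  I7: { [Y → d e Y .] }  — reduce
  I8: { [Y → T e . -] }  — shift
  I9: { [Y → T e - .] }  — reduce
  I10: { [T → - - .] }  — reduce

No state contains more than one complete item.

Answer: No reduce-reduce conflicts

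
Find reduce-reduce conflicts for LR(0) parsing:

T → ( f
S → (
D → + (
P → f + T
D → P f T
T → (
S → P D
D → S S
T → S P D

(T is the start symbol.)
Yes — I1: [S → ( .] vs [T → ( .]

Augment with T' → T and build the canonical LR(0) collection (I0 = CLOSURE({[T' → . T]}), then GOTO on every symbol after a dot until no new states appear). It has 20 states:
  I0: { [P → . f + T], [S → . (], [S → . P D], [T → . ( f], [T → . (], [T → . S P D], [T' → . T] }  — shift
  I1: { [S → ( .], [T → ( . f], [T → ( .] }  — shift, 2 reduces
  I2: { [D → . + (], [D → . P f T], [D → . S S], [P → . f + T], [S → . (], [S → . P D], [S → P . D] }  — shift
  I3: { [P → . f + T], [T → S . P D] }  — shift
  I4: { [T' → T .] }  — accept
  I5: { [P → f . + T] }  — shift
  I6: { [P → . f + T], [P → f + . T], [S → . (], [S → . P D], [T → . ( f], [T → . (], [T → . S P D] }  — shift
  I7: { [P → f + T .] }  — reduce
  I8: { [D → . + (], [D → . P f T], [D → . S S], [P → . f + T], [S → . (], [S → . P D], [T → S P . D] }  — shift
  I9: { [S → ( .] }  — reduce
  I10: { [D → + . (] }  — shift
  I11: { [T → S P D .] }  — reduce
  I12: { [D → . + (], [D → . P f T], [D → . S S], [D → P . f T], [P → . f + T], [S → . (], [S → . P D], [S → P . D] }  — shift
  I13: { [D → S . S], [P → . f + T], [S → . (], [S → . P D] }  — shift
  I14: { [D → S S .] }  — reduce
  I15: { [S → P D .] }  — reduce
  I16: { [D → P f . T], [P → . f + T], [P → f . + T], [S → . (], [S → . P D], [T → . ( f], [T → . (], [T → . S P D] }  — shift
  I17: { [D → P f T .] }  — reduce
  I18: { [D → + ( .] }  — reduce
  I19: { [T → ( f .] }  — reduce

I1 contains complete items [S → ( .], [T → ( .] — reduce-reduce conflict.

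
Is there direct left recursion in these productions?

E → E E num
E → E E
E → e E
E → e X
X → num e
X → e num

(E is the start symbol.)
Yes, E is left-recursive

Direct left recursion occurs when N → N α for some non-terminal N (the right-hand side begins with the left-hand side itself).

E → E E num: LEFT RECURSIVE (starts with E)
E → E E: LEFT RECURSIVE (starts with E)
E → e E: starts with e
E → e X: starts with e
X → num e: starts with num
X → e num: starts with e

The grammar has direct left recursion on: E.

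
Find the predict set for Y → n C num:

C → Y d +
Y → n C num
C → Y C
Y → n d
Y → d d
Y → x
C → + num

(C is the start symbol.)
{ 'n' }

PREDICT(Y → n C num) = (FIRST(RHS) \ {ε}) ∪ (FOLLOW(Y) if ε ∈ FIRST(RHS), i.e. RHS ⇒* ε)
FIRST(n C num) = { 'n' }
ε ∉ FIRST(n C num), so FOLLOW(Y) is not added.
PREDICT(Y → n C num) = { 'n' }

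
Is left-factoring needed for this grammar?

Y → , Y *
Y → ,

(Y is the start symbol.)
Yes, Y has productions with common prefix ','

Left-factoring is needed when two productions for the same non-terminal
share a common prefix on the right-hand side.

Productions for Y:
  Y → , Y *
  Y → ,

Found common prefix ',' in productions for Y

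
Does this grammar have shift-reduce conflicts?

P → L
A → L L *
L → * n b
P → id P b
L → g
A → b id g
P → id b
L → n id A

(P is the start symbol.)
No shift-reduce conflicts

Augment with P' → P and build the canonical LR(0) collection (I0 = CLOSURE({[P' → . P]}), then GOTO on every symbol after a dot until no new states appear). It has 20 states:
  I0: { [L → . * n b], [L → . g], [L → . n id A], [P → . L], [P → . id P b], [P → . id b], [P' → . P] }  — shift
  I1: { [L → * . n b] }  — shift
  I2: { [P → L .] }  — reduce
  I3: { [P' → P .] }  — accept
  I4: { [L → g .] }  — reduce
  I5: { [L → . * n b], [L → . g], [L → . n id A], [P → . L], [P → . id P b], [P → . id b], [P → id . P b], [P → id . b] }  — shift
  I6: { [L → n . id A] }  — shift
  I7: { [A → . L L *], [A → . b id g], [L → . * n b], [L → . g], [L → . n id A], [L → n id . A] }  — shift
  I8: { [L → n id A .] }  — reduce
  I9: { [A → L . L *], [L → . * n b], [L → . g], [L → . n id A] }  — shift
  I10: { [A → b . id g] }  — shift
  I11: { [A → b id . g] }  — shift
  I12: { [A → b id g .] }  — reduce
  I13: { [A → L L . *] }  — shift
  I14: { [A → L L * .] }  — reduce
  I15: { [P → id P . b] }  — shift
  I16: { [P → id b .] }  — reduce
  I17: { [P → id P b .] }  — reduce
  I18: { [L → * n . b] }  — shift
  I19: { [L → * n b .] }  — reduce

No state contains both a complete item and a shift item.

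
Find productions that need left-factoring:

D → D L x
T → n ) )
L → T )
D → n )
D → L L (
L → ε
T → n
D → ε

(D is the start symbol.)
Left-factoring is needed when two productions for the same non-terminal
share a common prefix on the right-hand side.

Productions for D:
  D → D L x
  D → n )
  D → L L (
  D → ε
Productions for T:
  T → n ) )
  T → n
Productions for L:
  L → T )
  L → ε

Found common prefix 'n' in productions for T

Answer: Yes, T has productions with common prefix 'n'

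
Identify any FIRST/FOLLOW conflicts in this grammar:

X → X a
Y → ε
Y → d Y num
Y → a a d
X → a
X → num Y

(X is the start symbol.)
A FIRST/FOLLOW conflict occurs when a non-terminal N has a nullable alternative N → β (β ⇒* ε) and another alternative N → α with FIRST(α) ∩ FOLLOW(N) ≠ ∅: on such a lookahead the parser cannot decide between expanding α and letting N vanish via β.

Nullable non-terminals: Y.

Y: nullable alternative(s) Y → ε; FOLLOW(Y) = { $, 'a', 'num' }
  Y → ε: FIRST \ {ε} = { } — this is the only nullable alternative, skip
  Y → d Y num: FIRST \ {ε} = { 'd' } — disjoint from FOLLOW(Y)
  Y → a a d: FIRST \ {ε} = { 'a' } — overlaps FOLLOW(Y) on { 'a' }: CONFLICT

X has no nullable alternative, so no FIRST/FOLLOW check is needed there.

So the grammar has 1 FIRST/FOLLOW conflict (marked CONFLICT above).

Answer: Yes. Y → a a d with FOLLOW(Y) on { 'a' }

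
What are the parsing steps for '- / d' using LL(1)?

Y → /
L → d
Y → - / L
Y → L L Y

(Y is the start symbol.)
Stack is shown with the top on the left.

Stack    Input    Action
------------------------
Y $      - / d $  output Y → - / L
- / L $  - / d $  match '-'
/ L $    / d $    match '/'
L $      d $      output L → d
d $      d $      match 'd'
$        $        accept

The string is accepted.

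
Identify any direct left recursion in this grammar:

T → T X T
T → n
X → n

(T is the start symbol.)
Direct left recursion occurs when N → N α for some non-terminal N (the right-hand side begins with the left-hand side itself).

T → T X T: LEFT RECURSIVE (starts with T)
T → n: starts with n
X → n: starts with n

The grammar has direct left recursion on: T.

Answer: Yes, T is left-recursive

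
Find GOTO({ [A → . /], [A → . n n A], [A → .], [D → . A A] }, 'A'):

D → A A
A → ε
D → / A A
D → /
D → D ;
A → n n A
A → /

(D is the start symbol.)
{ [A → . /], [A → . n n A], [A → .], [D → A . A] }

GOTO(I, 'A') = CLOSURE({ [A → αX.β] : [A → α.Xβ] ∈ I, X = 'A' })

Items with dot before 'A', with the dot advanced:
  [D → . A A] → [D → A . A]
Closure of the advanced items:
  [D → A . A] has the dot before A: add [A → .], [A → . n n A], [A → . /]

GOTO = { [A → . /], [A → . n n A], [A → .], [D → A . A] }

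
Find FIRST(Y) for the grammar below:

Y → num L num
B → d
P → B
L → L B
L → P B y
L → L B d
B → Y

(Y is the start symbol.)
From Y → num L num:
  - num is a terminal: add 'num' and stop

Collecting: FIRST(Y) = { 'num' }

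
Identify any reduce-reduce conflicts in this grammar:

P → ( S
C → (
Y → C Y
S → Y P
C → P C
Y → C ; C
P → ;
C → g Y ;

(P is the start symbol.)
Augment with P' → P and build the canonical LR(0) collection (I0 = CLOSURE({[P' → . P]}), then GOTO on every symbol after a dot until no new states appear). It has 17 states:
  I0: { [P → . ( S], [P → . ;], [P' → . P] }  — shift
  I1: { [C → . (], [C → . P C], [C → . g Y ;], [P → ( . S], [P → . ( S], [P → . ;], [S → . Y P], [Y → . C ; C], [Y → . C Y] }  — shift
  I2: { [P → ; .] }  — reduce
  I3: { [P' → P .] }  — accept
  I4: { [C → ( .], [C → . (], [C → . P C], [C → . g Y ;], [P → ( . S], [P → . ( S], [P → . ;], [S → . Y P], [Y → . C ; C], [Y → . C Y] }  — shift, reduce
  I5: { [C → . (], [C → . P C], [C → . g Y ;], [P → . ( S], [P → . ;], [Y → . C ; C], [Y → . C Y], [Y → C . ; C], [Y → C . Y] }  — shift
  I6: { [C → . (], [C → . P C], [C → . g Y ;], [C → P . C], [P → . ( S], [P → . ;] }  — shift
  I7: { [P → ( S .] }  — reduce
  I8: { [P → . ( S], [P → . ;], [S → Y . P] }  — shift
  I9: { [C → . (], [C → . P C], [C → . g Y ;], [C → g . Y ;], [P → . ( S], [P → . ;], [Y → . C ; C], [Y → . C Y] }  — shift
  I10: { [C → g Y . ;] }  — shift
  I11: { [C → g Y ; .] }  — reduce
  I12: { [S → Y P .] }  — reduce
  I13: { [C → P C .] }  — reduce
  I14: { [C → . (], [C → . P C], [C → . g Y ;], [P → . ( S], [P → . ;], [P → ; .], [Y → C ; . C] }  — shift, reduce
  I15: { [Y → C Y .] }  — reduce
  I16: { [Y → C ; C .] }  — reduce

No state contains more than one complete item.

Answer: No reduce-reduce conflicts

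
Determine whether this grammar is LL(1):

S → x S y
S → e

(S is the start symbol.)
Yes, the grammar is LL(1).

A grammar is LL(1) if for each non-terminal N with multiple productions, the predict sets of those productions are pairwise disjoint, where PREDICT(N → α) = (FIRST(α) \ {ε}) ∪ (FOLLOW(N) if α ⇒* ε).

For S:
  PREDICT(S → x S y) = { 'x' }
  PREDICT(S → e) = { 'e' }

All predict sets are disjoint. The grammar IS LL(1).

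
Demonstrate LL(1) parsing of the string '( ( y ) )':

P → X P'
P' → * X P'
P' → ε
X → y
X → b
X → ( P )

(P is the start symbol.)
LL(1) parsing maintains a stack (initially the start symbol over $) and the input. At each step: if the stack top is a terminal, match it against the current input token; if it is a non-terminal N, replace it with the RHS of M[N, lookahead] (the unique production whose predict set contains the lookahead).

Stack is shown with the top on the left.

Stack             Input        Action
-------------------------------------
P $               ( ( y ) ) $  output P → X P'
X P' $            ( ( y ) ) $  output X → ( P )
( P ) P' $        ( ( y ) ) $  match '('
P ) P' $          ( y ) ) $    output P → X P'
X P' ) P' $       ( y ) ) $    output X → ( P )
( P ) P' ) P' $   ( y ) ) $    match '('
P ) P' ) P' $     y ) ) $      output P → X P'
X P' ) P' ) P' $  y ) ) $      output X → y
y P' ) P' ) P' $  y ) ) $      match 'y'
P' ) P' ) P' $    ) ) $        output P' → ε
) P' ) P' $       ) ) $        match ')'
P' ) P' $         ) $          output P' → ε
) P' $            ) $          match ')'
P' $              $            output P' → ε
$                 $            accept

The string is accepted.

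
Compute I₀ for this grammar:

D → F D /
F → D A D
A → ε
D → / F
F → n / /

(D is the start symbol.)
{ [D → . / F], [D → . F D /], [D' → . D], [F → . D A D], [F → . n / /] }

First, augment the grammar with D' → D
I₀ = CLOSURE({ [D' → . D] }):
  [D' → . D] has the dot before D: add [D → . F D /], [D → . / F]
  [D → . F D /] has the dot before F: add [F → . D A D], [F → . n / /]
No further items can be added.

I₀ = { [D → . / F], [D → . F D /], [D' → . D], [F → . D A D], [F → . n / /] }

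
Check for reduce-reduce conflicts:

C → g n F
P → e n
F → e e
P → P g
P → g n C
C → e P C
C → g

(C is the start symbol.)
A reduce-reduce conflict occurs when an LR(0) state has two complete items [A → α .] and [B → β .] — both call for a reduction, and with no lookahead the parser cannot choose between them.

Augment with C' → C and build the canonical LR(0) collection (I0 = CLOSURE({[C' → . C]}), then GOTO on every symbol after a dot until no new states appear). It has 16 states:
  I0: { [C → . e P C], [C → . g n F], [C → . g], [C' → . C] }  — shift
  I1: { [C' → C .] }  — accept
  I2: { [C → e . P C], [P → . P g], [P → . e n], [P → . g n C] }  — shift
  I3: { [C → g . n F], [C → g .] }  — shift, reduce
  I4: { [C → g n . F], [F → . e e] }  — shift
  I5: { [C → g n F .] }  — reduce
  I6: { [F → e . e] }  — shift
  I7: { [F → e e .] }  — reduce
  I8: { [C → . e P C], [C → . g n F], [C → . g], [C → e P . C], [P → P . g] }  — shift
  I9: { [P → e . n] }  — shift
  I10: { [P → g . n C] }  — shift
  I11: { [C → . e P C], [C → . g n F], [C → . g], [P → g n . C] }  — shift
  I12: { [P → g n C .] }  — reduce
  I13: { [P → e n .] }  — reduce
  I14: { [C → e P C .] }  — reduce
  I15: { [C → g . n F], [C → g .], [P → P g .] }  — shift, 2 reduces

I15 contains complete items [C → g .], [P → P g .] — reduce-reduce conflict.

Answer: Yes — I15: [C → g .] vs [P → P g .]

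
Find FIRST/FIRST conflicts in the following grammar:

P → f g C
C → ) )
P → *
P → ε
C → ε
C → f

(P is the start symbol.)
Productions for P:
  P → f g C: FIRST = { 'f' }
  P → *: FIRST = { '*' }
  P → ε: FIRST = { ε }
Productions for C:
  C → ) ): FIRST = { ')' }
  C → ε: FIRST = { ε }
  C → f: FIRST = { 'f' }

All alternatives of each non-terminal have pairwise disjoint FIRST sets.

Answer: No FIRST/FIRST conflicts.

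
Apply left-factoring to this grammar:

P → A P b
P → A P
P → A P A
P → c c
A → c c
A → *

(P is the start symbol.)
P → A P P'
P' → b
P' → ε
P' → A
P → c c
A → c c
A → *

Left-factoring transforms A → αβ₁ | αβ₂ into A → αA' and A' → β₁ | β₂
(α is the longest common prefix among the alternatives). Repeat until
no nonterminal has two alternatives with a common prefix.

Round 1: P has alternatives sharing prefix 'A P'. Introduce P': P → A P P'
  Add: P' → b
  Add: P' → ε
  Add: P' → A

No remaining common prefixes — done.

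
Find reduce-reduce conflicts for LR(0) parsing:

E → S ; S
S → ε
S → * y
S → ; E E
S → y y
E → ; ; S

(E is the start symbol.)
A reduce-reduce conflict occurs when an LR(0) state has two complete items [A → α .] and [B → β .] — both call for a reduction, and with no lookahead the parser cannot choose between them.

Augment with E' → E and build the canonical LR(0) collection (I0 = CLOSURE({[E' → . E]}), then GOTO on every symbol after a dot until no new states appear). It has 15 states:
  I0: { [E → . ; ; S], [E → . S ; S], [E' → . E], [S → . * y], [S → . ; E E], [S → . y y], [S → .] }  — shift, reduce
  I1: { [S → * . y] }  — shift
  I2: { [E → . ; ; S], [E → . S ; S], [E → ; . ; S], [S → . * y], [S → . ; E E], [S → . y y], [S → .], [S → ; . E E] }  — shift, reduce
  I3: { [E' → E .] }  — accept
  I4: { [E → S . ; S] }  — shift
  I5: { [S → y . y] }  — shift
  I6: { [S → y y .] }  — reduce
  I7: { [E → S ; . S], [S → . * y], [S → . ; E E], [S → . y y], [S → .] }  — shift, reduce
  I8: { [E → . ; ; S], [E → . S ; S], [S → . * y], [S → . ; E E], [S → . y y], [S → .], [S → ; . E E] }  — shift, reduce
  I9: { [E → S ; S .] }  — reduce
  I10: { [E → . ; ; S], [E → . S ; S], [S → . * y], [S → . ; E E], [S → . y y], [S → .], [S → ; E . E] }  — shift, reduce
  I11: { [S → ; E E .] }  — reduce
  I12: { [E → . ; ; S], [E → . S ; S], [E → ; . ; S], [E → ; ; . S], [S → . * y], [S → . ; E E], [S → . y y], [S → .], [S → ; . E E] }  — shift, reduce
  I13: { [E → ; ; S .], [E → S . ; S] }  — shift, reduce
  I14: { [S → * y .] }  — reduce

No state contains more than one complete item.

Answer: No reduce-reduce conflicts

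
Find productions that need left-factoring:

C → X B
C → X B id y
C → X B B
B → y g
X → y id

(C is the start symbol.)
Left-factoring is needed when two productions for the same non-terminal
share a common prefix on the right-hand side.

Productions for C:
  C → X B
  C → X B id y
  C → X B B

Found common prefix 'X B' in productions for C

Answer: Yes, C has productions with common prefix 'X B'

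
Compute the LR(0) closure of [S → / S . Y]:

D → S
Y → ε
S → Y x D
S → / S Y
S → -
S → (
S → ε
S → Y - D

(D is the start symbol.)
{ [S → / S . Y], [Y → .] }

Start with: [S → / S . Y]
  [S → / S . Y] has the dot before Y: add [Y → .]
No further items can be added.

CLOSURE = { [S → / S . Y], [Y → .] }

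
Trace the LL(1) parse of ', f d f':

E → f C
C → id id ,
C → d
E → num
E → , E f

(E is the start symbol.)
LL(1) parsing maintains a stack (initially the start symbol over $) and the input. At each step: if the stack top is a terminal, match it against the current input token; if it is a non-terminal N, replace it with the RHS of M[N, lookahead] (the unique production whose predict set contains the lookahead).

Stack is shown with the top on the left.

Stack    Input      Action
--------------------------
E $      , f d f $  output E → , E f
, E f $  , f d f $  match ','
E f $    f d f $    output E → f C
f C f $  f d f $    match 'f'
C f $    d f $      output C → d
d f $    d f $      match 'd'
f $      f $        match 'f'
$        $          accept

The string is accepted.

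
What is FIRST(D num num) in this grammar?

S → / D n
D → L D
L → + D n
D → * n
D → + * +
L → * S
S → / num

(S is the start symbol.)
{ '*', '+' }

FIRST sets of the non-terminals involved (from the grammar, by fixed-point iteration):
  FIRST(D) = { '*', '+' }

To compute FIRST(D num num), process the symbols left to right:
Symbol D is a non-terminal. Add FIRST(D) \ {ε} = { '*', '+' }
D is not nullable (ε ∉ FIRST(D)), so stop here.
FIRST(D num num) = { '*', '+' }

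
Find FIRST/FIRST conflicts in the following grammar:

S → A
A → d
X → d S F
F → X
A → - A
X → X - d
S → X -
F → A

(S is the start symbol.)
A FIRST/FIRST conflict occurs when two productions N → α and N → β for the same non-terminal have FIRST(α) ∩ FIRST(β) ≠ ∅ (with ε ∈ FIRST of a nullable right-hand side, so two nullable alternatives also conflict).

FIRST sets of the non-terminals at (or reachable through a nullable prefix from) the front of some alternative:
  FIRST(A) = { '-', 'd' }
  FIRST(X) = { 'd' }

Productions for S:
  S → A: FIRST = { '-', 'd' }
  S → X -: FIRST = { 'd' }
Productions for A:
  A → d: FIRST = { 'd' }
  A → - A: FIRST = { '-' }
Productions for X:
  X → d S F: FIRST = { 'd' }
  X → X - d: FIRST = { 'd' }
Productions for F:
  F → X: FIRST = { 'd' }
  F → A: FIRST = { '-', 'd' }

Conflict for S: S → A and S → X -
  Overlap: { 'd' }
Conflict for X: X → d S F and X → X - d
  Overlap: { 'd' }
Conflict for F: F → X and F → A
  Overlap: { 'd' }

Answer: Yes. S → A / S → X '-' on { 'd' }; X → d S F / X → X '-' d on { 'd' }; F → X / F → A on { 'd' }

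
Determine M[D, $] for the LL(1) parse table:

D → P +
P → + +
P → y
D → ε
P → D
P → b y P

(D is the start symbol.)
To find M[D, $], we find productions for D where $ is in the predict set (PREDICT(N → α) = (FIRST(α) \ {ε}) ∪ (FOLLOW(N) if α ⇒* ε)).

Relevant sets:
  FIRST(P) = { '+', 'b', 'y', ε }
  FOLLOW(D) = { $, '+' }

D → P +: PREDICT = { '+', 'b', 'y' }
D → ε: PREDICT = { $, '+' }
  $ is in predict set, so this production goes in M[D, $]

M[D, $] = D → ε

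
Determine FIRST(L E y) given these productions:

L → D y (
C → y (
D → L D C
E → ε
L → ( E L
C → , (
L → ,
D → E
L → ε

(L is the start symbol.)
{ '(', ',', 'y' }

FIRST sets of the non-terminals involved (from the grammar, by fixed-point iteration):
  FIRST(L) = { '(', ',', 'y', ε }
  FIRST(E) = { ε }

To compute FIRST(L E y), process the symbols left to right:
Symbol L is a non-terminal. Add FIRST(L) \ {ε} = { '(', ',', 'y' }
L is nullable (ε ∈ FIRST(L)), continue to the next symbol.
Symbol E is a non-terminal. Add FIRST(E) \ {ε} = { }
E is nullable (ε ∈ FIRST(E)), continue to the next symbol.
Symbol y is a terminal. Add 'y' and stop.
FIRST(L E y) = { '(', ',', 'y' }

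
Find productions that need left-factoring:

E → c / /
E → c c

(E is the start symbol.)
Left-factoring is needed when two productions for the same non-terminal
share a common prefix on the right-hand side.

Productions for E:
  E → c / /
  E → c c

Found common prefix 'c' in productions for E

Answer: Yes, E has productions with common prefix 'c'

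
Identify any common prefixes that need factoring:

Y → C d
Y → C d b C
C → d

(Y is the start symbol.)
Left-factoring is needed when two productions for the same non-terminal
share a common prefix on the right-hand side.

Productions for Y:
  Y → C d
  Y → C d b C

Found common prefix 'C d' in productions for Y

Answer: Yes, Y has productions with common prefix 'C d'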